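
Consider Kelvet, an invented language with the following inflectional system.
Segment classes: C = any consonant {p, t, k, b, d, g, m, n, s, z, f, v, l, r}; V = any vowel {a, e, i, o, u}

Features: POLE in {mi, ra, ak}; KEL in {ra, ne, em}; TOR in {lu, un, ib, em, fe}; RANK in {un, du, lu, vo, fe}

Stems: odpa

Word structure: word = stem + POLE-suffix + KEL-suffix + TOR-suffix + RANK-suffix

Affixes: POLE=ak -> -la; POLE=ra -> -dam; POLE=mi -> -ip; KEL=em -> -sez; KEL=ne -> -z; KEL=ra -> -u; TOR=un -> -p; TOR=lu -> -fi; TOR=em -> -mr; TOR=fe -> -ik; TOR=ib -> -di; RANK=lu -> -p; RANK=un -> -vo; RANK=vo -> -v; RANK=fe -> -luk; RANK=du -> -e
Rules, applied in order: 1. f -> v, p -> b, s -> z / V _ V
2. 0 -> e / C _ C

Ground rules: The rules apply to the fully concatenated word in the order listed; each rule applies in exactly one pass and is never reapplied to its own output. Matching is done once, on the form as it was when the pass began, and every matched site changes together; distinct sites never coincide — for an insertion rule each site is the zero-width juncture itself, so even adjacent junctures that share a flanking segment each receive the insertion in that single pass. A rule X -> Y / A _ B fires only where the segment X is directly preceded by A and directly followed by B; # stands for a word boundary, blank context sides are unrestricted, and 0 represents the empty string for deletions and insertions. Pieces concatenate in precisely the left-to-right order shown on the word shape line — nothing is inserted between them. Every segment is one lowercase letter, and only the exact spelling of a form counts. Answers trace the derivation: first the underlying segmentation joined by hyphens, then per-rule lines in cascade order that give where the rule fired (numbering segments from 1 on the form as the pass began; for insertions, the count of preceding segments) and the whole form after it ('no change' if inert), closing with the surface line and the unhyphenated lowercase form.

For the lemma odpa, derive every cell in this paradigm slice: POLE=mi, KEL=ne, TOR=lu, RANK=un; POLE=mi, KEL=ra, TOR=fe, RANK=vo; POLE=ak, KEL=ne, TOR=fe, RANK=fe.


cell POLE=mi, KEL=ne, TOR=lu, RANK=un:
underlying: odpa-ip-z-fi-vo
1. f -> v, p -> b, s -> z / V _ V: no change
2. 0 -> e / C _ C: inserts after position(s) 2, 6, 7: odepaipezefivo
surface: odepaipezefivo

cell POLE=mi, KEL=ra, TOR=fe, RANK=vo:
underlying: odpa-ip-u-ik-v
1. f -> v, p -> b, s -> z / V _ V: fires at position(s) 6: odpaibuikv
2. 0 -> e / C _ C: inserts after position(s) 2, 9: odepaibuikev
surface: odepaibuikev

cell POLE=ak, KEL=ne, TOR=fe, RANK=fe:
underlying: odpa-la-z-ik-luk
1. f -> v, p -> b, s -> z / V _ V: no change
2. 0 -> e / C _ C: inserts after position(s) 2, 9: odepalazikeluk
surface: odepalazikeluk


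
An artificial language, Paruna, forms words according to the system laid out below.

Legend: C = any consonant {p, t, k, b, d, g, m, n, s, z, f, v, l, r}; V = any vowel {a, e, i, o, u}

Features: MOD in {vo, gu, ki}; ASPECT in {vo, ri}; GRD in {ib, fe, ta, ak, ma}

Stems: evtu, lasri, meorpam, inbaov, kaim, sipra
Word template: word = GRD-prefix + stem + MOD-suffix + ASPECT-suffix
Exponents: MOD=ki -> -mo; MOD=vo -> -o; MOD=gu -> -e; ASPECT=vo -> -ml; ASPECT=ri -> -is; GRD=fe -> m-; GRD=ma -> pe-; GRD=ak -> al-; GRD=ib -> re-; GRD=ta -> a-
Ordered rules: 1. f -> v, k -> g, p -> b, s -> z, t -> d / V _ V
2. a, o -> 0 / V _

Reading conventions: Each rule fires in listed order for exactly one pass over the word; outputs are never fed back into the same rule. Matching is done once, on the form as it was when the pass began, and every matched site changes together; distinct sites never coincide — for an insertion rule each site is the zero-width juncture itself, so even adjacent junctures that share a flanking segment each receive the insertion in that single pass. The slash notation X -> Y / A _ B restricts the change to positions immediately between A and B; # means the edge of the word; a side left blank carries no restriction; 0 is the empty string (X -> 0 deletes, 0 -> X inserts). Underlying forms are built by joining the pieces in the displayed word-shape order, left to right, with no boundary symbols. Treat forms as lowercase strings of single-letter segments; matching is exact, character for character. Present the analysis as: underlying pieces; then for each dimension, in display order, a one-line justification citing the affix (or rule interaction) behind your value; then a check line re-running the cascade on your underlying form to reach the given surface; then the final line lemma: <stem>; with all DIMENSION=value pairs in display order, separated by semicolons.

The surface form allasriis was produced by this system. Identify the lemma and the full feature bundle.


underlying: al-lasri-o-is
MOD=vo - signalled by the affix -o
ASPECT=ri - signalled by the affix -is
GRD=ak - signalled by the affix al-
check: allasriois -> allasriois -> allasriis
lemma: lasri; MOD=vo; ASPECT=ri; GRD=ak


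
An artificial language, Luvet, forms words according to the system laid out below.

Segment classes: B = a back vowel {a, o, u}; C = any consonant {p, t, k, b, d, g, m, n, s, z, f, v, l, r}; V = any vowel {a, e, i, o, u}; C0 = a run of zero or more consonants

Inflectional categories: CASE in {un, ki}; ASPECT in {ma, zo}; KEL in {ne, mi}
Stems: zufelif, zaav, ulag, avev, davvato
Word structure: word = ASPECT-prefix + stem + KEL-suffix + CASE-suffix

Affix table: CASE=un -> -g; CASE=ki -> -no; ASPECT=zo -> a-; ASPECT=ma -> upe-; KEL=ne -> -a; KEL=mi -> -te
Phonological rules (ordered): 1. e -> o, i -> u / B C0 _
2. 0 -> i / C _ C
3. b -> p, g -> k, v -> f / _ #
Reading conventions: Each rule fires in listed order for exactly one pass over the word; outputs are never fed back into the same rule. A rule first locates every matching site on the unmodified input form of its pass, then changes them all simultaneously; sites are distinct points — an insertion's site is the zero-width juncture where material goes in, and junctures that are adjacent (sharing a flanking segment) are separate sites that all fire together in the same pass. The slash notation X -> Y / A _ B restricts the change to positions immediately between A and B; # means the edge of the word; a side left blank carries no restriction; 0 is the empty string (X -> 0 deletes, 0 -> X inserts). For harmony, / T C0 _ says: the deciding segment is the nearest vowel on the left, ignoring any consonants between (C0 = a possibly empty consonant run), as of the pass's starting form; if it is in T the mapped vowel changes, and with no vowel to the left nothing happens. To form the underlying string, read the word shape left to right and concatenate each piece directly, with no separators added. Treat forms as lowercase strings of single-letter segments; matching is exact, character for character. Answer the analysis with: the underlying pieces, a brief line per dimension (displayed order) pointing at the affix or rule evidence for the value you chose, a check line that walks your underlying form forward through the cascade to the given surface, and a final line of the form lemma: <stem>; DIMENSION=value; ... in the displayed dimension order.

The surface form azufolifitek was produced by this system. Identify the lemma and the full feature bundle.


underlying: a-zufelif-te-g
CASE=un - signalled by the affix -g
ASPECT=zo - signalled by the affix a-
KEL=mi - signalled by the affix -te
check: azufelifteg -> azufolifteg -> azufolifiteg -> azufolifitek
lemma: zufelif; CASE=un; ASPECT=zo; KEL=mi


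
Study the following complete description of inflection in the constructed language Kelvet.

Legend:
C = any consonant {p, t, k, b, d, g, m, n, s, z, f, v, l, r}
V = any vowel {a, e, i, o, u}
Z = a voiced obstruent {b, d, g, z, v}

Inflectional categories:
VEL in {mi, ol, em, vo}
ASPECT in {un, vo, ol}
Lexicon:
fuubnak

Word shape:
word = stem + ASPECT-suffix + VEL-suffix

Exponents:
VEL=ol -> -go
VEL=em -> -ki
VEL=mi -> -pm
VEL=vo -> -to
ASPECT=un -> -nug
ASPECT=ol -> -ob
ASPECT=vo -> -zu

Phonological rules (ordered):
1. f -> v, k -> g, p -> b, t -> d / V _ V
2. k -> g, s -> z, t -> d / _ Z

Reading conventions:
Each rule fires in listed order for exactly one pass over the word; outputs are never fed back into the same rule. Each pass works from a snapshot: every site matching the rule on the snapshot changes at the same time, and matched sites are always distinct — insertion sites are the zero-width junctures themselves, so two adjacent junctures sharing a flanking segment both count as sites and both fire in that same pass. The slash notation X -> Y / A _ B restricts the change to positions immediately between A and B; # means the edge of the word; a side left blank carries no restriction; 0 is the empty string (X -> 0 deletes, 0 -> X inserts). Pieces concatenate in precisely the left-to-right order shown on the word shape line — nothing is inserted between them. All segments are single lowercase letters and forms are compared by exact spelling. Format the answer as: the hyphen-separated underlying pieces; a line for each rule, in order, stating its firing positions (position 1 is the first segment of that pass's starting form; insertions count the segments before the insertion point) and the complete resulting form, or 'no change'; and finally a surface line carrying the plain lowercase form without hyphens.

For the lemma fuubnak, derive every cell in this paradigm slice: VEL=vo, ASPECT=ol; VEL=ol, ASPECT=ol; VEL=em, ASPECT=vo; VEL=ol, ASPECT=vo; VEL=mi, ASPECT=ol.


cell VEL=vo, ASPECT=ol:
underlying: fuubnak-ob-to
1. f -> v, k -> g, p -> b, t -> d / V _ V: fires at position(s) 7: fuubnagobto
2. k -> g, s -> z, t -> d / _ Z: no change
surface: fuubnagobto

cell VEL=ol, ASPECT=ol:
underlying: fuubnak-ob-go
1. f -> v, k -> g, p -> b, t -> d / V _ V: fires at position(s) 7: fuubnagobgo
2. k -> g, s -> z, t -> d / _ Z: no change
surface: fuubnagobgo

cell VEL=em, ASPECT=vo:
underlying: fuubnak-zu-ki
1. f -> v, k -> g, p -> b, t -> d / V _ V: fires at position(s) 10: fuubnakzugi
2. k -> g, s -> z, t -> d / _ Z: fires at position(s) 7: fuubnagzugi
surface: fuubnagzugi

cell VEL=ol, ASPECT=vo:
underlying: fuubnak-zu-go
1. f -> v, k -> g, p -> b, t -> d / V _ V: no change
2. k -> g, s -> z, t -> d / _ Z: fires at position(s) 7: fuubnagzugo
surface: fuubnagzugo

cell VEL=mi, ASPECT=ol:
underlying: fuubnak-ob-pm
1. f -> v, k -> g, p -> b, t -> d / V _ V: fires at position(s) 7: fuubnagobpm
2. k -> g, s -> z, t -> d / _ Z: no change
surface: fuubnagobpm


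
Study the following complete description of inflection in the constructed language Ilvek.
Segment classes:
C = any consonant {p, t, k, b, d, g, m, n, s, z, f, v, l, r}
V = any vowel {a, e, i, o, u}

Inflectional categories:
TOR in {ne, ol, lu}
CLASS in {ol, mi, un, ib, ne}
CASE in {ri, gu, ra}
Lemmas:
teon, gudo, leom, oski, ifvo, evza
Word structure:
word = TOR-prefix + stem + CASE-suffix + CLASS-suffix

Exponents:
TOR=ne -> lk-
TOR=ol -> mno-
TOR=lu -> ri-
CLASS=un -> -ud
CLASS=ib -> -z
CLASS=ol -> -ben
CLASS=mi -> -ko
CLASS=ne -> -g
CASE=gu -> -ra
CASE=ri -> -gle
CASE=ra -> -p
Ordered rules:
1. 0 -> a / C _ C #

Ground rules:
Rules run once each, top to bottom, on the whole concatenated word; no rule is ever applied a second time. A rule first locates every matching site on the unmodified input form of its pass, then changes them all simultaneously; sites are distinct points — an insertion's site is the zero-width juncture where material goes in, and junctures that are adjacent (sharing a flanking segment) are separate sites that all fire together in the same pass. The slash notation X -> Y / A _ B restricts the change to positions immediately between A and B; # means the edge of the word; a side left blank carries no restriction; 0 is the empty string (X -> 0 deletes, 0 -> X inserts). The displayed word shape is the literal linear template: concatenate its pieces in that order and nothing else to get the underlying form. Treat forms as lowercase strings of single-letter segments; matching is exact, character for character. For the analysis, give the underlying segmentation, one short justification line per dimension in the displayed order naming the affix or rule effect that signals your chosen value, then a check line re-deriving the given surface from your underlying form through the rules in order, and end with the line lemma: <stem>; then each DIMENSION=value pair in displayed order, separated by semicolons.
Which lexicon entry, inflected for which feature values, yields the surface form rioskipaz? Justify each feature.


underlying: ri-oski-p-z
TOR=lu - signalled by the affix ri-
CLASS=ib - signalled by the affix -z
CASE=ra - signalled by the affix -p
check: rioskipz -> rioskipaz
lemma: oski; TOR=lu; CLASS=ib; CASE=ra


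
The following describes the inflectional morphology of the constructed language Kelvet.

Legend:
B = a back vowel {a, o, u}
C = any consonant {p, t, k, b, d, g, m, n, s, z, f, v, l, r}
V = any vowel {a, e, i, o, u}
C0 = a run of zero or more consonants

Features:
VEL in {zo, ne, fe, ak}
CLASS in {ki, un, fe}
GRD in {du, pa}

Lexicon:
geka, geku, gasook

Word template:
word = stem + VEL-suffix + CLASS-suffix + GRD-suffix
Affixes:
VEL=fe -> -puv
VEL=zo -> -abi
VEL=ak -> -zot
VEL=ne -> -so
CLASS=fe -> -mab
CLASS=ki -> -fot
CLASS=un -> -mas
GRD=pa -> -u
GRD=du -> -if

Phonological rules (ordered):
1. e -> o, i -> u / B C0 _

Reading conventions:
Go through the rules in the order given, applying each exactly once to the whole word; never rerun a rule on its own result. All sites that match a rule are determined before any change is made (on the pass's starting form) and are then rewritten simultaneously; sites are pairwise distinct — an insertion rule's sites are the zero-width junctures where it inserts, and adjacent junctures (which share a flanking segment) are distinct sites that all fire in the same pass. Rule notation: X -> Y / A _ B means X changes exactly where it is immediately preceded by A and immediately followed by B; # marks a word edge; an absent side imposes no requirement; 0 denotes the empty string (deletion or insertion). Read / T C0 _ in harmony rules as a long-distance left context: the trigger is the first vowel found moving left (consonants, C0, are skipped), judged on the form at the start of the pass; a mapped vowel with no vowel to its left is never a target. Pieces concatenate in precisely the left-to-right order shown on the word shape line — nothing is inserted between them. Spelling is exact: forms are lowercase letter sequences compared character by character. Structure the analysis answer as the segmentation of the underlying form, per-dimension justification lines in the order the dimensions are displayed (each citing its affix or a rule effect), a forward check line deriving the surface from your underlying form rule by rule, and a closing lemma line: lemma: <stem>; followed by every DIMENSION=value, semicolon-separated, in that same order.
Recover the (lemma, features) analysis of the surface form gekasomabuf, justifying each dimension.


underlying: geka-so-mab-if
VEL=ne - signalled by the affix -so
CLASS=fe - signalled by the affix -mab
GRD=du - signalled by the affix -if
check: gekasomabif -> gekasomabuf
lemma: geka; VEL=ne; CLASS=fe; GRD=du


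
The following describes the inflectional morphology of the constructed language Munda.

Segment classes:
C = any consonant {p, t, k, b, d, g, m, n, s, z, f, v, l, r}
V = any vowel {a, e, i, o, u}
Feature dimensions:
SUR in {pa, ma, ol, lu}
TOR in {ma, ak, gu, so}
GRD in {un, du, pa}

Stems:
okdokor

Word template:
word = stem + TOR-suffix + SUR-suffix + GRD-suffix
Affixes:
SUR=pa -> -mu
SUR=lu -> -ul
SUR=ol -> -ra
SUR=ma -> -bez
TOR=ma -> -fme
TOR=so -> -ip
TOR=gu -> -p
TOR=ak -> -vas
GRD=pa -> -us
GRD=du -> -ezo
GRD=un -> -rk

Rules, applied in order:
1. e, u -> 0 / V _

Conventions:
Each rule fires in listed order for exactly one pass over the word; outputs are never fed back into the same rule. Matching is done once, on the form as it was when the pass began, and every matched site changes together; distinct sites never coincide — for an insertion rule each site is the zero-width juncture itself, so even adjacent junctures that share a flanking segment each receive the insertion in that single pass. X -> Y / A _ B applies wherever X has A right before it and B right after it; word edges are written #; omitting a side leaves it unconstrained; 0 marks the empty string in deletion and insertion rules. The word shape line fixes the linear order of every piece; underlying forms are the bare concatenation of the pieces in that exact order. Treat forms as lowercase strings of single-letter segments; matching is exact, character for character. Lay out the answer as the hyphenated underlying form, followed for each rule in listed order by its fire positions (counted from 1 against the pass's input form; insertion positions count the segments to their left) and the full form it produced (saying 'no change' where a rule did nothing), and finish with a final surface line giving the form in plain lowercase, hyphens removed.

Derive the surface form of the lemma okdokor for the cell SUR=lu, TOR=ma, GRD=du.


underlying: okdokor-fme-ul-ezo
1. e, u -> 0 / V _: fires at position(s) 11: okdokorfmelezo
surface: okdokorfmelezo


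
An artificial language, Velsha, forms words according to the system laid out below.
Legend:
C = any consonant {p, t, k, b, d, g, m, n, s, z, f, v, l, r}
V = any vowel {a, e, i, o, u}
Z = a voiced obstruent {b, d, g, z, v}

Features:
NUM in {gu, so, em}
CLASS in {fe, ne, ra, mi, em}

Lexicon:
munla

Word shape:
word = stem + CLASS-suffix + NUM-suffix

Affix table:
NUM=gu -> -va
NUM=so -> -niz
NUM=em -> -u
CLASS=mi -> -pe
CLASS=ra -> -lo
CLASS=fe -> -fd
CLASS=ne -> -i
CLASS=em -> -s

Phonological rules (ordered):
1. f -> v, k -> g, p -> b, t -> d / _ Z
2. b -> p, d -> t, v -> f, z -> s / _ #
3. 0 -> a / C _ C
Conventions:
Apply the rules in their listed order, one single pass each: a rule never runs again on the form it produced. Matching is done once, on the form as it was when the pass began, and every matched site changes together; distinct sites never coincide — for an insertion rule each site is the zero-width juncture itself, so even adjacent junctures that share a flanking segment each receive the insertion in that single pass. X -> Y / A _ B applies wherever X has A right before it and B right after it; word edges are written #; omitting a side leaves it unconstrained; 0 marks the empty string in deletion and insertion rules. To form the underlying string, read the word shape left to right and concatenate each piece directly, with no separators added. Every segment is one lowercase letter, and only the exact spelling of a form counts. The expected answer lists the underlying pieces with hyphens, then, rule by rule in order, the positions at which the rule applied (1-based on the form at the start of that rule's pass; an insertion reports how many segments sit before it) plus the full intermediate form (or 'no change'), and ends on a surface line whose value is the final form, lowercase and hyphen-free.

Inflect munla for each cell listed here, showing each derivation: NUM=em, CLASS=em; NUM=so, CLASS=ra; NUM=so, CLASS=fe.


cell NUM=em, CLASS=em:
underlying: munla-s-u
1. f -> v, k -> g, p -> b, t -> d / _ Z: no change
2. b -> p, d -> t, v -> f, z -> s / _ #: no change
3. 0 -> a / C _ C: inserts after position(s) 3: munalasu
surface: munalasu

cell NUM=so, CLASS=ra:
underlying: munla-lo-niz
1. f -> v, k -> g, p -> b, t -> d / _ Z: no change
2. b -> p, d -> t, v -> f, z -> s / _ #: fires at position(s) 10: munlalonis
3. 0 -> a / C _ C: inserts after position(s) 3: munalalonis
surface: munalalonis

cell NUM=so, CLASS=fe:
underlying: munla-fd-niz
1. f -> v, k -> g, p -> b, t -> d / _ Z: fires at position(s) 6: munlavdniz
2. b -> p, d -> t, v -> f, z -> s / _ #: fires at position(s) 10: munlavdnis
3. 0 -> a / C _ C: inserts after position(s) 3, 6, 7: munalavadanis
surface: munalavadanis


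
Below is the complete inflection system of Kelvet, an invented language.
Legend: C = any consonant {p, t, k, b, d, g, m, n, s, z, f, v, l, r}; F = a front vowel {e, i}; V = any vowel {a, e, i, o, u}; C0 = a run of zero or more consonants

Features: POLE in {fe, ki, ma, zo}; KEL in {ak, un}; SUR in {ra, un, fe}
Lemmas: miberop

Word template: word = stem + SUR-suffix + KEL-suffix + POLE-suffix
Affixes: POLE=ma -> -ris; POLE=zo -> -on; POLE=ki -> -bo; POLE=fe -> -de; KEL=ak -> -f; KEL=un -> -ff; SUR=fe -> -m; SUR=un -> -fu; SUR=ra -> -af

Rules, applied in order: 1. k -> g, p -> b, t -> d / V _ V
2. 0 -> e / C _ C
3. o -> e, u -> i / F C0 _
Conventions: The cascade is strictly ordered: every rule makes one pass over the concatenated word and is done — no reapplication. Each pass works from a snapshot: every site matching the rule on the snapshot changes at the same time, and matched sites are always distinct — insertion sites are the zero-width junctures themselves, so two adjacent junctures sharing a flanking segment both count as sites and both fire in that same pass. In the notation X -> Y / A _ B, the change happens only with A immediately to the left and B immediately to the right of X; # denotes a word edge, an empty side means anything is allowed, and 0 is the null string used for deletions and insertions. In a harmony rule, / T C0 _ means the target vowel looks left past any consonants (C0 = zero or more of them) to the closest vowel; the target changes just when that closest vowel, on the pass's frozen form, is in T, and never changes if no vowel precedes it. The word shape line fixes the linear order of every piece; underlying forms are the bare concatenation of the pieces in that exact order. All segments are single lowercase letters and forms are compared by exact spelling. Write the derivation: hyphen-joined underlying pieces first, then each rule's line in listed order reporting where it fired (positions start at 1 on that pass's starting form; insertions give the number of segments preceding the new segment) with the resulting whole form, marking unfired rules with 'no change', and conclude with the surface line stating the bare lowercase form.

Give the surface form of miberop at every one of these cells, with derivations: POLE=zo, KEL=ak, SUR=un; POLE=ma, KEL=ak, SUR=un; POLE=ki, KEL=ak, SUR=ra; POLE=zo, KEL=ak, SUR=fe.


cell POLE=zo, KEL=ak, SUR=un:
underlying: miberop-fu-f-on
1. k -> g, p -> b, t -> d / V _ V: no change
2. 0 -> e / C _ C: inserts after position(s) 7: miberopefufon
3. o -> e, u -> i / F C0 _: fires at position(s) 6, 10: miberepefifon
surface: miberepefifon

cell POLE=ma, KEL=ak, SUR=un:
underlying: miberop-fu-f-ris
1. k -> g, p -> b, t -> d / V _ V: no change
2. 0 -> e / C _ C: inserts after position(s) 7, 10: miberopefuferis
3. o -> e, u -> i / F C0 _: fires at position(s) 6, 10: miberepefiferis
surface: miberepefiferis

cell POLE=ki, KEL=ak, SUR=ra:
underlying: miberop-af-f-bo
1. k -> g, p -> b, t -> d / V _ V: fires at position(s) 7: miberobaffbo
2. 0 -> e / C _ C: inserts after position(s) 9, 10: miberobafefebo
3. o -> e, u -> i / F C0 _: fires at position(s) 6, 14: miberebafefebe
surface: miberebafefebe

cell POLE=zo, KEL=ak, SUR=fe:
underlying: miberop-m-f-on
1. k -> g, p -> b, t -> d / V _ V: no change
2. 0 -> e / C _ C: inserts after position(s) 7, 8: miberopemefon
3. o -> e, u -> i / F C0 _: fires at position(s) 6, 12: miberepemefen
surface: miberepemefen


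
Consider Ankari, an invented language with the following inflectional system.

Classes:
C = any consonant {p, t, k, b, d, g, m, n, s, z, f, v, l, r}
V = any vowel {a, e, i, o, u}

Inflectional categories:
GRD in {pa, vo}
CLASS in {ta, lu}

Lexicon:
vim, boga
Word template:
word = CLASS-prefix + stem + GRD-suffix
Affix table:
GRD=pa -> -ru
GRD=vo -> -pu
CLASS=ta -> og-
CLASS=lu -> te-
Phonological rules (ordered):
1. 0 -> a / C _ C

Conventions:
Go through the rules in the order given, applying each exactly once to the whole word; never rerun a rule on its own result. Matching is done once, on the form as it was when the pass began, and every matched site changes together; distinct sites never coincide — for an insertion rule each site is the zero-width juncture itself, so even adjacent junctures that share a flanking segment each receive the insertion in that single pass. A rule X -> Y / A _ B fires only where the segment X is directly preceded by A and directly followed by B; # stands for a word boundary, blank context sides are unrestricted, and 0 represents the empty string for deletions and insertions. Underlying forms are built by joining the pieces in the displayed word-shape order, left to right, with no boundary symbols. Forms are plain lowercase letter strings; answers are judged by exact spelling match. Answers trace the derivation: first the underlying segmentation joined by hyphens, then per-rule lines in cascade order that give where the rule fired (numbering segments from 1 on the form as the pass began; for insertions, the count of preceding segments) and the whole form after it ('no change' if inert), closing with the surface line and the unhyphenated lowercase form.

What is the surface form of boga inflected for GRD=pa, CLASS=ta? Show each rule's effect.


underlying: og-boga-ru
1. 0 -> a / C _ C: inserts after position(s) 2: ogabogaru
surface: ogabogaru


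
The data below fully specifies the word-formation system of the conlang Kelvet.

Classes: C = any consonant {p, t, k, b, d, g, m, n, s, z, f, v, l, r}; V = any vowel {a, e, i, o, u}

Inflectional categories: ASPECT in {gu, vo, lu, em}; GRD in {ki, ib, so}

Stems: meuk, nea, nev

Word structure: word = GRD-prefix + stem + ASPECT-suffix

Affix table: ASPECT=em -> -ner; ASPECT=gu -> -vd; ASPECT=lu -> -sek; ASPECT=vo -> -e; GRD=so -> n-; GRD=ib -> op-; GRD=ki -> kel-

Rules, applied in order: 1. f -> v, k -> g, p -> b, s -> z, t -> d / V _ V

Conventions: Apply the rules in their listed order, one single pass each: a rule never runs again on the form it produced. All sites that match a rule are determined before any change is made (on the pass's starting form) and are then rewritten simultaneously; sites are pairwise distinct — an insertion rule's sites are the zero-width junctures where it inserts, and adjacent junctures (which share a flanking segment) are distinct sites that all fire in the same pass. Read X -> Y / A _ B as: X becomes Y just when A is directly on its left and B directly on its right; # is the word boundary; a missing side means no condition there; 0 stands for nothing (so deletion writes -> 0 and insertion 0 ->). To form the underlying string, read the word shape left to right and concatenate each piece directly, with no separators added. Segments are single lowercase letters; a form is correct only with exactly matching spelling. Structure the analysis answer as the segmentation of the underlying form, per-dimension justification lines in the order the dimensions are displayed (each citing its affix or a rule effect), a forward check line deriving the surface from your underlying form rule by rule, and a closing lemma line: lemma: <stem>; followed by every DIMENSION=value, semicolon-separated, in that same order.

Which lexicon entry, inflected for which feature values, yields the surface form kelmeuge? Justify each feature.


underlying: kel-meuk-e
ASPECT=vo - signalled by the affix -e
GRD=ki - signalled by the affix kel-
check: kelmeuke -> kelmeuge
lemma: meuk; ASPECT=vo; GRD=ki


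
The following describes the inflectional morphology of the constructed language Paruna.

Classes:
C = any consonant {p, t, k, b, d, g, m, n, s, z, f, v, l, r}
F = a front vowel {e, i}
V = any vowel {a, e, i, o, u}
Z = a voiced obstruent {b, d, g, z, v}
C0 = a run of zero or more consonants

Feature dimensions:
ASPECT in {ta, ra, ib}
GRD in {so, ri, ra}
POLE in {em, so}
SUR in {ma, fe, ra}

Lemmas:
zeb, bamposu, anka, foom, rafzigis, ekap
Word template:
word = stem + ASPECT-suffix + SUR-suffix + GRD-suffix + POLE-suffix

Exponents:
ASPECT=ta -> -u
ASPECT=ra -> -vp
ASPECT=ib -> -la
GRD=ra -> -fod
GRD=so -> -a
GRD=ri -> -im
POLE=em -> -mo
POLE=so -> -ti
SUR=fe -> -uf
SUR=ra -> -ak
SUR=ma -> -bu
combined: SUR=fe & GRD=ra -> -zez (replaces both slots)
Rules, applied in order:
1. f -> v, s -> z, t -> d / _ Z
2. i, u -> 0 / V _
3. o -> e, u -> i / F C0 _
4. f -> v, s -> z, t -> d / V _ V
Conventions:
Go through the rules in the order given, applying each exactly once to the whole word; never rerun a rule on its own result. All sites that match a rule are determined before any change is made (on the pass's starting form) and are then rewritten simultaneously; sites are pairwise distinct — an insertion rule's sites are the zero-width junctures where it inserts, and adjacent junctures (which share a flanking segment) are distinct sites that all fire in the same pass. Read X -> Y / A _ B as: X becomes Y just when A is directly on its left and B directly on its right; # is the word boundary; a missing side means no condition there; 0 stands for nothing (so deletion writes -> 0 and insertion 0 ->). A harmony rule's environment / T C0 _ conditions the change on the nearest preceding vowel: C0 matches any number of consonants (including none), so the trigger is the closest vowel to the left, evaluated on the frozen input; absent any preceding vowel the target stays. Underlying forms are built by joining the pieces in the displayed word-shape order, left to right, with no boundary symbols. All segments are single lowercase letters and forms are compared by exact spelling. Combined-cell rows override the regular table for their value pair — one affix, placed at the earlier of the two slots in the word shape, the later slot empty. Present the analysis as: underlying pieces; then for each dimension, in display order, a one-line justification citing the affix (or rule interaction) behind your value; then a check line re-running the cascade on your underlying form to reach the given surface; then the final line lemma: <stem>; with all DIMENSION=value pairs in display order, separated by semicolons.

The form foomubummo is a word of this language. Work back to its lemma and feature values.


underlying: foom-u-bu-im-mo
ASPECT=ta - signalled by the affix -u
GRD=ri - signalled by the affix -im
POLE=em - signalled by the affix -mo
SUR=ma - signalled by the affix -bu
check: foomubuimmo -> foomubuimmo -> foomubummo -> foomubummo -> foomubummo
lemma: foom; ASPECT=ta; GRD=ri; POLE=em; SUR=ma


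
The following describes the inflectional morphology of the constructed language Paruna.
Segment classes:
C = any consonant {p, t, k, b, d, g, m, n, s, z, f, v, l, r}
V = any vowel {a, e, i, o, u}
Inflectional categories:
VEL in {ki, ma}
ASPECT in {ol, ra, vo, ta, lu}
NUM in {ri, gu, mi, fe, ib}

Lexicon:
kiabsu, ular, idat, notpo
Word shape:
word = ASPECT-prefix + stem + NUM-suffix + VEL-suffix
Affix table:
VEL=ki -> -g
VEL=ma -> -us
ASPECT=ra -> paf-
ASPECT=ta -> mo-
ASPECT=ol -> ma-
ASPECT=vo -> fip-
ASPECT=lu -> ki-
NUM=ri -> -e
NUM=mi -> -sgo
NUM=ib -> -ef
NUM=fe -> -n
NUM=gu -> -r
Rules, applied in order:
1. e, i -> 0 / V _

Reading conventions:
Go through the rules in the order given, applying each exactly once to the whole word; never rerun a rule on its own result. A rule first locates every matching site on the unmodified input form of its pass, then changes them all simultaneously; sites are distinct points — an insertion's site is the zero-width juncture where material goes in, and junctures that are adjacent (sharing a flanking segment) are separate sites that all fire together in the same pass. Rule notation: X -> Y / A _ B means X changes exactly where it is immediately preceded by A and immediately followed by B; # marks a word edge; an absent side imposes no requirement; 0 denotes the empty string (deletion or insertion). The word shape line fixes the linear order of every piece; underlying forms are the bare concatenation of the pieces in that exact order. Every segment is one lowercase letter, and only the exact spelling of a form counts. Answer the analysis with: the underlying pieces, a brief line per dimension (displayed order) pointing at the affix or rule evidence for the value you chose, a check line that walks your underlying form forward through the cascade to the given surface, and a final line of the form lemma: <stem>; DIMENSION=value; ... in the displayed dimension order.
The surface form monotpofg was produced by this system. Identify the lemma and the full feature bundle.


underlying: mo-notpo-ef-g
VEL=ki - signalled by the affix -g
ASPECT=ta - signalled by the affix mo-
NUM=ib - signalled by the affix -ef
check: monotpoefg -> monotpofg
lemma: notpo; VEL=ki; ASPECT=ta; NUM=ib


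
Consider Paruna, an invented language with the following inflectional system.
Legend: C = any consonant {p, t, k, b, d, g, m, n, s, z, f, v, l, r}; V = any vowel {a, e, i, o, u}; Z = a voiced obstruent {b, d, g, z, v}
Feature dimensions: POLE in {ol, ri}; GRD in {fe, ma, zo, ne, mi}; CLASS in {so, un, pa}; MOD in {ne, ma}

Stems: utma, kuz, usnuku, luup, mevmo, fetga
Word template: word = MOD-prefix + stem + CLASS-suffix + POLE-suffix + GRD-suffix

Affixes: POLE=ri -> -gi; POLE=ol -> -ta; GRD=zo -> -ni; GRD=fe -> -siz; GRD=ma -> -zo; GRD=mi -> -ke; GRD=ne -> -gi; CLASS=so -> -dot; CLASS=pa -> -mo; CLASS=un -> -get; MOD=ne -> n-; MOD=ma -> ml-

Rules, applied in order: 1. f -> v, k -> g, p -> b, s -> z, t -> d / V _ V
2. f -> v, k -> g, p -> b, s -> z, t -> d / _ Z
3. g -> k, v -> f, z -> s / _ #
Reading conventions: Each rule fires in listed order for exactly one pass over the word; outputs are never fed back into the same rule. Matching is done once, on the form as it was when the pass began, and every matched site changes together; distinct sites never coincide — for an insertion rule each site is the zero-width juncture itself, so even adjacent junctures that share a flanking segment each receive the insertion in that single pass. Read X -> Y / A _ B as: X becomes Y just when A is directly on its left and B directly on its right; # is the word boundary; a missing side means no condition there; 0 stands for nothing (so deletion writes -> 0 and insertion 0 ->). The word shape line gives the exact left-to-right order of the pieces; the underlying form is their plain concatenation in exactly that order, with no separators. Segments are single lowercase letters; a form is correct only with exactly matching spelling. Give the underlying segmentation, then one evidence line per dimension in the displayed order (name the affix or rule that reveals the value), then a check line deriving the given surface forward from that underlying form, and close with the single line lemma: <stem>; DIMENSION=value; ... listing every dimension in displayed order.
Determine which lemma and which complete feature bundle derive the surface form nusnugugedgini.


underlying: n-usnuku-get-gi-ni
POLE=ri - signalled by the affix -gi
GRD=zo - signalled by the affix -ni
CLASS=un - signalled by the affix -get
MOD=ne - signalled by the affix n-
check: nusnukugetgini -> nusnugugetgini -> nusnugugedgini -> nusnugugedgini
lemma: usnuku; POLE=ri; GRD=zo; CLASS=un; MOD=ne


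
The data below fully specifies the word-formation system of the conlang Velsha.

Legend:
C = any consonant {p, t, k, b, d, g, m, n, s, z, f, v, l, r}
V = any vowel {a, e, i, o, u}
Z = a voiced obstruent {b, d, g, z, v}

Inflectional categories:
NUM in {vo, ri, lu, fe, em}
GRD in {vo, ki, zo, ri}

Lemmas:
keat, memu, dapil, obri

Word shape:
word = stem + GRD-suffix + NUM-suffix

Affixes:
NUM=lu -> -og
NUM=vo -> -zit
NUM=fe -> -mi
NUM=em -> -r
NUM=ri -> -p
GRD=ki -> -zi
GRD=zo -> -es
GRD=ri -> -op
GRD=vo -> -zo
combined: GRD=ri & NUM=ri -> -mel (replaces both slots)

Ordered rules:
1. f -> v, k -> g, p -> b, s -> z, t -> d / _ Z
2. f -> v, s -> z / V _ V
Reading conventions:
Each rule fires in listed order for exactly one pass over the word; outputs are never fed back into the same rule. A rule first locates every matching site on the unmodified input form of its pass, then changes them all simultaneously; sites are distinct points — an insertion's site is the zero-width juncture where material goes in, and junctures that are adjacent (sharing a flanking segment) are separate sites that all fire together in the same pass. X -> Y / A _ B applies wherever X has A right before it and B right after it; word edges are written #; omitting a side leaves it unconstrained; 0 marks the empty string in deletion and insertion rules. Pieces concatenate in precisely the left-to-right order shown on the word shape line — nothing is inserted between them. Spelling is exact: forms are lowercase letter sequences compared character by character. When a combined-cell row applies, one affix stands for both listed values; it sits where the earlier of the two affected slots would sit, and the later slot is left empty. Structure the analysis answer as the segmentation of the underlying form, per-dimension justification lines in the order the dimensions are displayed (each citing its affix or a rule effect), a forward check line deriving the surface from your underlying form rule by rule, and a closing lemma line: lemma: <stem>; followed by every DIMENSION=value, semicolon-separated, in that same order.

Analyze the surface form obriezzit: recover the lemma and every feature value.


underlying: obri-es-zit
NUM=vo - signalled by the affix -zit
GRD=zo - signalled by the affix -es
check: obrieszit -> obriezzit -> obriezzit
lemma: obri; NUM=vo; GRD=zo


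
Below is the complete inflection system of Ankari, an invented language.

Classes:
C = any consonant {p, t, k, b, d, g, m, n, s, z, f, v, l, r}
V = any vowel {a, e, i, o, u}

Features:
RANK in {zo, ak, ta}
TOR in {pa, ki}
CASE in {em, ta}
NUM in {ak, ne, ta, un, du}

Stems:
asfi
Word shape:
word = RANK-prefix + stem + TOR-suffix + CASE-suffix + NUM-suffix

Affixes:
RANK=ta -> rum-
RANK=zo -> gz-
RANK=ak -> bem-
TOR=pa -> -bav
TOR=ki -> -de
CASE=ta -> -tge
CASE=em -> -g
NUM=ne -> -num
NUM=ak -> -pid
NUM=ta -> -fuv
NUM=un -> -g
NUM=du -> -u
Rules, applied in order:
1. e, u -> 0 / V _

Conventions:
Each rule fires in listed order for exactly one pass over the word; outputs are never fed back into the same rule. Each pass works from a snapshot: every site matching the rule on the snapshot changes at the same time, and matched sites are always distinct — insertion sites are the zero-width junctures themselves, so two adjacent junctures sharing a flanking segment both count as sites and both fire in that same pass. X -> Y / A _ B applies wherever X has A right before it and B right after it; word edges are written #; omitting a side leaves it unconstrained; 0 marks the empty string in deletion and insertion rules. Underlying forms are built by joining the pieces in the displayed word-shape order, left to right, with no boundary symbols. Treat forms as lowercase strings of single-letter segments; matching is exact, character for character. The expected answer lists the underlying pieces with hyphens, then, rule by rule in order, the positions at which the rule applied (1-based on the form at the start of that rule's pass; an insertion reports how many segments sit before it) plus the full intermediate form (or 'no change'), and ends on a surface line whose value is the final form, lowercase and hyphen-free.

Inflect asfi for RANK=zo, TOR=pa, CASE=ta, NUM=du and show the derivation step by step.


underlying: gz-asfi-bav-tge-u
1. e, u -> 0 / V _: fires at position(s) 13: gzasfibavtge
surface: gzasfibavtge


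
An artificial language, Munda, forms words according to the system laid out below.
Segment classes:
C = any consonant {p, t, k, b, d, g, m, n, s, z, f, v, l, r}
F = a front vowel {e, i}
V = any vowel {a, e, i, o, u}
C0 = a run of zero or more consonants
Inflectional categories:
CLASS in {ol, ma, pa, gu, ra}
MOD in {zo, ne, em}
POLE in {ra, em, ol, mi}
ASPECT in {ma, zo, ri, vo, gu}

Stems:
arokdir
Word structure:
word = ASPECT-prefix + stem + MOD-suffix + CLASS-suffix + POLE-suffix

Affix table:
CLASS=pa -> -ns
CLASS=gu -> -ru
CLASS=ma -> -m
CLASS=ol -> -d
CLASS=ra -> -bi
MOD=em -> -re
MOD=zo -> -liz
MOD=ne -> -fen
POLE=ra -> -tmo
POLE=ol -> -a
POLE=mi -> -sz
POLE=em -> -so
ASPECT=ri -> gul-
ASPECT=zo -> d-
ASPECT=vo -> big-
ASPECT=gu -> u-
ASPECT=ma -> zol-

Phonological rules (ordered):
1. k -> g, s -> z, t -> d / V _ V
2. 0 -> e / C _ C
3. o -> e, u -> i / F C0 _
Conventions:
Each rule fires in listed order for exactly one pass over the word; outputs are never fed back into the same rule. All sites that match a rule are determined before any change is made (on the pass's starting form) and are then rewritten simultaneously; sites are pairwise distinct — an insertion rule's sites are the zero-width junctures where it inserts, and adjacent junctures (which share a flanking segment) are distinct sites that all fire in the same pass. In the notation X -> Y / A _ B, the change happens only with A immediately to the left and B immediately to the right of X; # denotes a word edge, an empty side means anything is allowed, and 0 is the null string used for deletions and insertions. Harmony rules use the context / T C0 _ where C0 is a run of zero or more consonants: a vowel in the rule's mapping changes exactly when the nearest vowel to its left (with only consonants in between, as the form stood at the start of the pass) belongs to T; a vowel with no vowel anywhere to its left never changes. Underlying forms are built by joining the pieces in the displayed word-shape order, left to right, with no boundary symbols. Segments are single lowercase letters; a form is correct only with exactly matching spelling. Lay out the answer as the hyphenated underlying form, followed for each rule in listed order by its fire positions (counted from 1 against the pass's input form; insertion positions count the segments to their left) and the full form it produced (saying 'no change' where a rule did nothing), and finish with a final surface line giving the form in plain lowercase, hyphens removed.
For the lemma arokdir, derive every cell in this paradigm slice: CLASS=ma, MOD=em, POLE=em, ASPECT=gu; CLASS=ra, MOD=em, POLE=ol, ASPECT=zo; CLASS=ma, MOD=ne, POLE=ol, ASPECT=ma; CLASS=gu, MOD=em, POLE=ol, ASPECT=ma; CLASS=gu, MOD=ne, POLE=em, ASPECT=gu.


cell CLASS=ma, MOD=em, POLE=em, ASPECT=gu:
underlying: u-arokdir-re-m-so
1. k -> g, s -> z, t -> d / V _ V: no change
2. 0 -> e / C _ C: inserts after position(s) 5, 8, 11: uarokedireremeso
3. o -> e, u -> i / F C0 _: fires at position(s) 16: uarokedireremese
surface: uarokedireremese

cell CLASS=ra, MOD=em, POLE=ol, ASPECT=zo:
underlying: d-arokdir-re-bi-a
1. k -> g, s -> z, t -> d / V _ V: no change
2. 0 -> e / C _ C: inserts after position(s) 5, 8: darokedirerebia
3. o -> e, u -> i / F C0 _: no change
surface: darokedirerebia

cell CLASS=ma, MOD=ne, POLE=ol, ASPECT=ma:
underlying: zol-arokdir-fen-m-a
1. k -> g, s -> z, t -> d / V _ V: no change
2. 0 -> e / C _ C: inserts after position(s) 7, 10, 13: zolarokedirefenema
3. o -> e, u -> i / F C0 _: no change
surface: zolarokedirefenema

cell CLASS=gu, MOD=em, POLE=ol, ASPECT=ma:
underlying: zol-arokdir-re-ru-a
1. k -> g, s -> z, t -> d / V _ V: no change
2. 0 -> e / C _ C: inserts after position(s) 7, 10: zolarokedirererua
3. o -> e, u -> i / F C0 _: fires at position(s) 16: zolarokedirereria
surface: zolarokedirereria

cell CLASS=gu, MOD=ne, POLE=em, ASPECT=gu:
underlying: u-arokdir-fen-ru-so
1. k -> g, s -> z, t -> d / V _ V: fires at position(s) 14: uarokdirfenruzo
2. 0 -> e / C _ C: inserts after position(s) 5, 8, 11: uarokedirefeneruzo
3. o -> e, u -> i / F C0 _: fires at position(s) 16: uarokedirefenerizo
surface: uarokedirefenerizo
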